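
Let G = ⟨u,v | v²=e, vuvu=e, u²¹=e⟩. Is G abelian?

u·v = uv but v·u = u²⁰v, so u·v ≠ v·u and G is not abelian.

Answer: No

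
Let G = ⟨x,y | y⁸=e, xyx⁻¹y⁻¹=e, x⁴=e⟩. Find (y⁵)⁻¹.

The order of (y⁵) is 8 (smallest k with (y⁵)ᵏ = e), so (y⁵)⁻¹ = (y⁵)⁷ = y³.
Check: (y⁵) · (y³) → (y⁵) · y³ = e, giving e as required.

Answer: y³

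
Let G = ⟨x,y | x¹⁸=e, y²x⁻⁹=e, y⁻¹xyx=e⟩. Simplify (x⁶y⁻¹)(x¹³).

Compute (x⁶y⁻¹) · (x¹³) by multiplying left to right and reducing via the relations at each step:
  (x⁶y⁻¹) · x¹³ = x²y

Answer: x²y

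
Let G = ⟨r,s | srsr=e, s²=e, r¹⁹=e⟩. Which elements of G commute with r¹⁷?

⟨r¹⁷⟩ ⊆ C_G(r¹⁷) since powers of r¹⁷ commute with r¹⁷; so |C_G(r¹⁷)| ≥ |⟨r¹⁷⟩| = 19.
By orbit–stabilizer, |C_G(r¹⁷)| = |G| / |conj. class of r¹⁷| = 38 / 2 = 19.
The 19 elements commuting with r¹⁷ are {e, r, r², r³, r⁴, r⁵, r⁶, r⁷, r⁸, r⁹, r¹⁰, r¹¹, r¹², r¹³, r¹⁴, r¹⁵, r¹⁶, r¹⁷, r¹⁸}.

Answer: {e, r, r², r³, r⁴, r⁵, r⁶, r⁷, r⁸, r⁹, r¹⁰, r¹¹, r¹², r¹³, r¹⁴, r¹⁵, r¹⁶, r¹⁷, r¹⁸}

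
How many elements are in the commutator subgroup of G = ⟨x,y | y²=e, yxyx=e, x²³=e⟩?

G' = [G, G] is generated by all commutators. The generator-pair commutators are: [x, y] = x².
The subgroup they normally generate is {e, x, x², x³, x⁴, x⁵, x⁶, x⁷, x⁸, x⁹, x¹⁰, x¹¹, x¹², x¹³, x¹⁴, x¹⁵, x¹⁶, x¹⁷, x¹⁸, x¹⁹, x²⁰, x²¹, x²²}, of order 23.
Check: |G/G'| = 46/23 = 2 is the order of the abelianisation.

Answer: 23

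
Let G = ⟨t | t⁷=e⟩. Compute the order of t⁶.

Compute successive powers until reaching e:
  (t⁶)¹ = t⁶, (t⁶)² = t⁵, (t⁶)³ = t⁴, (t⁶)⁴ = t³, (t⁶)⁵ = t², (t⁶)⁶ = t, (t⁶)⁷ = e.
The smallest positive k with (t⁶)ᵏ = e is 7.

Answer: 7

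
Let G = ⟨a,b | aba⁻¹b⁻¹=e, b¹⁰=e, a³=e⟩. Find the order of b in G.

Compute successive powers until reaching e:
  b¹ = b, b² = b², b³ = b³, b⁴ = b⁴, b⁵ = b⁵, b⁶ = b⁶, b⁷ = b⁷, b⁸ = b⁸, b⁹ = b⁹, b¹⁰ = e.
The smallest positive k with bᵏ = e is 10.

Answer: 10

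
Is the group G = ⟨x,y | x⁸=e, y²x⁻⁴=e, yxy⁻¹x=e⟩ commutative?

x·y = xy but y·x = x³y⁻¹, so x·y ≠ y·x and G is not abelian.

Answer: No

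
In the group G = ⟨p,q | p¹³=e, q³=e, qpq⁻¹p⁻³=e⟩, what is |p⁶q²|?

Compute successive powers until reaching e:
  (p⁶q²)¹ = p⁶q², (p⁶q²)² = p⁸q, (p⁶q²)³ = e.
The smallest positive k with (p⁶q²)ᵏ = e is 3.

Answer: 3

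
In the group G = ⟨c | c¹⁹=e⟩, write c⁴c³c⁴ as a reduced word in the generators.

Multiply left to right, reducing at each step:
  (c⁴) · c³ = c⁷
  (c⁷) · c⁴ = c¹¹

Answer: c¹¹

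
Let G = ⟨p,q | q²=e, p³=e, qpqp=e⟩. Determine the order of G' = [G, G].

G' = [G, G] is generated by all commutators. The generator-pair commutators are: [p, q] = p².
The subgroup they normally generate is {e, p, p²}, of order 3.
Check: |G/G'| = 6/3 = 2 is the order of the abelianisation.

Answer: 3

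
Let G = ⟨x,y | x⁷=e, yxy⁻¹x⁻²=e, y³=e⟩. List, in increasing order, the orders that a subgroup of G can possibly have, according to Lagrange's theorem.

|G| = 21 = 3 · 7. By Lagrange's theorem the order of any subgroup divides 21; the divisors of 21 are 1, 3, 7, 21.

Answer: 1, 3, 7, 21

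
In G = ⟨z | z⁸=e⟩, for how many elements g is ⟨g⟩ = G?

G is cyclic of order 8. An element generates G iff its order is 8, and a cyclic group of order 8 has exactly φ(8) = 4 such elements.

Answer: 4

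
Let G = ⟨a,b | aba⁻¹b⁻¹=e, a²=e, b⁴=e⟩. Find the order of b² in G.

Compute successive powers until reaching e:
  (b²)¹ = b², (b²)² = e.
The smallest positive k with (b²)ᵏ = e is 2.

Answer: 2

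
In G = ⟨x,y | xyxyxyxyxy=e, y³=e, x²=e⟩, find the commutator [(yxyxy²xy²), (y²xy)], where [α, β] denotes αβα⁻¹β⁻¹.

[(yxyxy²xy²), (y²xy)] = (yxyxy²xy²)·(y²xy)·(yxyxy²xy²)⁻¹·(y²xy)⁻¹.
  (yxyxy²xy²) · (y²xy) = xy²xyxy²x
  (xy²xyxy²x) · (yxyxy²xy²) = y²xy²xyxy
  (y²xy²xyxy) · (y²xy) = xyxyx

Answer: xyxyx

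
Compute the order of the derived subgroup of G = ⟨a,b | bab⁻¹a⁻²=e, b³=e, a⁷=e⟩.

G' = [G, G] is generated by all commutators. The generator-pair commutators are: [a, b] = a⁶.
The subgroup they normally generate is {e, a, a², a³, a⁴, a⁵, a⁶}, of order 7.
Check: |G/G'| = 21/7 = 3 is the order of the abelianisation.

Answer: 7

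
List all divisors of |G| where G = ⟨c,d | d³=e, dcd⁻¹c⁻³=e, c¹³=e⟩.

|G| = 39 = 3 · 13. By Lagrange's theorem the order of any subgroup divides 39; the divisors of 39 are 1, 3, 13, 39.

Answer: 1, 3, 13, 39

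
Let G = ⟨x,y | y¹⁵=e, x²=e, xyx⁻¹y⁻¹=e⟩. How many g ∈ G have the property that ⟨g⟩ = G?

G is cyclic of order 30. An element generates G iff its order is 30, and a cyclic group of order 30 has exactly φ(30) = 8 such elements.

Answer: 8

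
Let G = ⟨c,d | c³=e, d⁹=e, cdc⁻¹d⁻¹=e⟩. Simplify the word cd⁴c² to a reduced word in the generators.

Multiply left to right, reducing at each step:
  c · d⁴ = cd⁴
  (cd⁴) · c² = d⁴

Answer: d⁴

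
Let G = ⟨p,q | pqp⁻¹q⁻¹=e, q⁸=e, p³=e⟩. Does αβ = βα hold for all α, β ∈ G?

Each pair of generators commutes: p·q = pq = q·p. Since the generators pairwise commute, every element of G commutes with every other, so G is abelian.

Answer: Yes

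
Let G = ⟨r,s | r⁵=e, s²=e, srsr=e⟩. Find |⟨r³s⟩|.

|⟨r³s⟩| equals the order of r³s. Compute successive powers until reaching e:
  (r³s)¹ = r³s, (r³s)² = e.
The smallest positive k with (r³s)ᵏ = e is 2, so |⟨r³s⟩| = 2.

Answer: 2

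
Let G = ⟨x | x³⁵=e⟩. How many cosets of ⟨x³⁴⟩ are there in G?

First find ord(x³⁴) by computing successive powers:
  (x³⁴)¹ = x³⁴, (x³⁴)² = x³³, (x³⁴)³ = x³², (x³⁴)⁴ = x³¹, (x³⁴)⁵ = x³⁰, (x³⁴)⁶ = x²⁹, (x³⁴)⁷ = x²⁸, (x³⁴)⁸ = x²⁷, (x³⁴)⁹ = x²⁶, (x³⁴)¹⁰ = x²⁵, (x³⁴)¹¹ = x²⁴, (x³⁴)¹² = x²³, (x³⁴)¹³ = x²², (x³⁴)¹⁴ = x²¹, (x³⁴)¹⁵ = x²⁰, (x³⁴)¹⁶ = x¹⁹, (x³⁴)¹⁷ = x¹⁸, (x³⁴)¹⁸ = x¹⁷, (x³⁴)¹⁹ = x¹⁶, (x³⁴)²⁰ = x¹⁵, (x³⁴)²¹ = x¹⁴, (x³⁴)²² = x¹³, (x³⁴)²³ = x¹², (x³⁴)²⁴ = x¹¹, (x³⁴)²⁵ = x¹⁰, (x³⁴)²⁶ = x⁹, (x³⁴)²⁷ = x⁸, (x³⁴)²⁸ = x⁷, (x³⁴)²⁹ = x⁶, (x³⁴)³⁰ = x⁵, (x³⁴)³¹ = x⁴, (x³⁴)³² = x³, (x³⁴)³³ = x², (x³⁴)³⁴ = x, (x³⁴)³⁵ = e.
So |⟨x³⁴⟩| = ord(x³⁴) = 35. With |G| = 35, by Lagrange [G : ⟨x³⁴⟩] = 35/35 = 1.

Answer: 1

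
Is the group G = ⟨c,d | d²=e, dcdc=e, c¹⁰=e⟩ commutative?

c·d = cd but d·c = c⁹d, so c·d ≠ d·c and G is not abelian.

Answer: No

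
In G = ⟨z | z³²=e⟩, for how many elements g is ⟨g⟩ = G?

G is cyclic of order 32. An element generates G iff its order is 32, and a cyclic group of order 32 has exactly φ(32) = 16 such elements.

Answer: 16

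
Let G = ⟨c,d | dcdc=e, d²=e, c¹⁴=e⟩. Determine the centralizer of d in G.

⟨d⟩ ⊆ C_G(d) since powers of d commute with d; so |C_G(d)| ≥ |⟨d⟩| = 2.
By orbit–stabilizer, |C_G(d)| = |G| / |conj. class of d| = 28 / 7 = 4.
The 4 elements commuting with d are {e, c⁷, d, c⁷d}.

Answer: {e, c⁷, d, c⁷d}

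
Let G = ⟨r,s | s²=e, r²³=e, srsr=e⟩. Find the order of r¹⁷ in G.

Compute successive powers until reaching e:
  (r¹⁷)¹ = r¹⁷, (r¹⁷)² = r¹¹, (r¹⁷)³ = r⁵, (r¹⁷)⁴ = r²², (r¹⁷)⁵ = r¹⁶, (r¹⁷)⁶ = r¹⁰, (r¹⁷)⁷ = r⁴, (r¹⁷)⁸ = r²¹, (r¹⁷)⁹ = r¹⁵, (r¹⁷)¹⁰ = r⁹, (r¹⁷)¹¹ = r³, (r¹⁷)¹² = r²⁰, (r¹⁷)¹³ = r¹⁴, (r¹⁷)¹⁴ = r⁸, (r¹⁷)¹⁵ = r², (r¹⁷)¹⁶ = r¹⁹, (r¹⁷)¹⁷ = r¹³, (r¹⁷)¹⁸ = r⁷, (r¹⁷)¹⁹ = r, (r¹⁷)²⁰ = r¹⁸, (r¹⁷)²¹ = r¹², (r¹⁷)²² = r⁶, (r¹⁷)²³ = e.
The smallest positive k with (r¹⁷)ᵏ = e is 23.

Answer: 23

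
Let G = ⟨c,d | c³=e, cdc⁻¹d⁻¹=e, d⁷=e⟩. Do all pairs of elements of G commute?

Each pair of generators commutes: c·d = cd = d·c. Since the generators pairwise commute, every element of G commutes with every other, so G is abelian.

Answer: Yes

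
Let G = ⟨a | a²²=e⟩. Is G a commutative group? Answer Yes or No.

G has a single generator, so G is cyclic and hence abelian.

Answer: Yes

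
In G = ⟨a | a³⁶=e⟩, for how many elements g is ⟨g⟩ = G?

G is cyclic of order 36. An element generates G iff its order is 36, and a cyclic group of order 36 has exactly φ(36) = 12 such elements.

Answer: 12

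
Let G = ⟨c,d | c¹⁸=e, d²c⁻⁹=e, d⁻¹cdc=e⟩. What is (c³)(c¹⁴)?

Compute (c³) · (c¹⁴) by multiplying left to right and reducing via the relations at each step:
  (c³) · c¹⁴ = c¹⁷

Answer: c¹⁷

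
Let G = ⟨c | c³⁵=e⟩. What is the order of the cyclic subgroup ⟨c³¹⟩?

|⟨c³¹⟩| equals the order of c³¹. Compute successive powers until reaching e:
  (c³¹)¹ = c³¹, (c³¹)² = c²⁷, (c³¹)³ = c²³, (c³¹)⁴ = c¹⁹, (c³¹)⁵ = c¹⁵, (c³¹)⁶ = c¹¹, (c³¹)⁷ = c⁷, (c³¹)⁸ = c³, (c³¹)⁹ = c³⁴, (c³¹)¹⁰ = c³⁰, (c³¹)¹¹ = c²⁶, (c³¹)¹² = c²², (c³¹)¹³ = c¹⁸, (c³¹)¹⁴ = c¹⁴, (c³¹)¹⁵ = c¹⁰, (c³¹)¹⁶ = c⁶, (c³¹)¹⁷ = c², (c³¹)¹⁸ = c³³, (c³¹)¹⁹ = c²⁹, (c³¹)²⁰ = c²⁵, (c³¹)²¹ = c²¹, (c³¹)²² = c¹⁷, (c³¹)²³ = c¹³, (c³¹)²⁴ = c⁹, (c³¹)²⁵ = c⁵, (c³¹)²⁶ = c, (c³¹)²⁷ = c³², (c³¹)²⁸ = c²⁸, (c³¹)²⁹ = c²⁴, (c³¹)³⁰ = c²⁰, (c³¹)³¹ = c¹⁶, (c³¹)³² = c¹², (c³¹)³³ = c⁸, (c³¹)³⁴ = c⁴, (c³¹)³⁵ = e.
The smallest positive k with (c³¹)ᵏ = e is 35, so |⟨c³¹⟩| = 35.

Answer: 35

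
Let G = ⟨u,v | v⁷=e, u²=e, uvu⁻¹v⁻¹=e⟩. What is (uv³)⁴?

Compute successive powers of (uv³), reducing at each step:
  (uv³)²: (uv³) · u = v³;   (v³) · v³ = v⁶
  (uv³)³: (v⁶) · u = uv⁶;   (uv⁶) · v³ = uv²
  (uv³)⁴: (uv²) · u = v²;   (v²) · v³ = v⁵

Answer: v⁵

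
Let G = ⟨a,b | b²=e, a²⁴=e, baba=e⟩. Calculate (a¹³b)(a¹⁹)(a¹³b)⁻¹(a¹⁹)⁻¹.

[(a¹³b), (a¹⁹)] = (a¹³b)·(a¹⁹)·(a¹³b)⁻¹·(a¹⁹)⁻¹.
  (a¹³b) · (a¹⁹) = a¹⁸b
  (a¹⁸b) · (a¹³b) = a⁵
  (a⁵) · (a⁵) = a¹⁰

Answer: a¹⁰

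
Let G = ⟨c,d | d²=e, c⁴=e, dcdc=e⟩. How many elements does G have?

Enumerate words in the generators, reducing via the relations: the distinct elements are
  {c, d, e, cd, c², c³, c²d, c³d}.
No further products give new elements, so |G| = 8.

Answer: 8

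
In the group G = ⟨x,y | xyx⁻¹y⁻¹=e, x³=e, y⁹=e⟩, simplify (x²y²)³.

Compute successive powers of (x²y²), reducing at each step:
  (x²y²)²: (x²y²) · x² = xy²;   (xy²) · y² = xy⁴
  (x²y²)³: (xy⁴) · x² = y⁴;   (y⁴) · y² = y⁶

Answer: y⁶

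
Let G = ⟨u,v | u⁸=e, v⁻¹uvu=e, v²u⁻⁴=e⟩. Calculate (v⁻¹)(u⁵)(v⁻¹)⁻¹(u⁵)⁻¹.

[(v⁻¹), (u⁵)] = (v⁻¹)·(u⁵)·(v⁻¹)⁻¹·(u⁵)⁻¹.
  (v⁻¹) · (u⁵) = u³v⁻¹
  (u³v⁻¹) · v = u³
  (u³) · (u³) = u⁶

Answer: u⁶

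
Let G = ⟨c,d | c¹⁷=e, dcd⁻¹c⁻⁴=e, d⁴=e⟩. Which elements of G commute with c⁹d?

⟨c⁹d⟩ ⊆ C_G(c⁹d) since powers of c⁹d commute with c⁹d; so |C_G(c⁹d)| ≥ |⟨c⁹d⟩| = 4.
By orbit–stabilizer, |C_G(c⁹d)| = |G| / |conj. class of c⁹d| = 68 / 17 = 4.
The 4 elements commuting with c⁹d are {e, c²d³, c⁹d, c¹¹d²}.

Answer: {e, c²d³, c⁹d, c¹¹d²}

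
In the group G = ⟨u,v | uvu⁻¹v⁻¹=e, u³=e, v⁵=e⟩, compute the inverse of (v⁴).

The order of (v⁴) is 5 (smallest k with (v⁴)ᵏ = e), so (v⁴)⁻¹ = (v⁴)⁴ = v.
Check: (v⁴) · v → (v⁴) · v = e, giving e as required.

Answer: v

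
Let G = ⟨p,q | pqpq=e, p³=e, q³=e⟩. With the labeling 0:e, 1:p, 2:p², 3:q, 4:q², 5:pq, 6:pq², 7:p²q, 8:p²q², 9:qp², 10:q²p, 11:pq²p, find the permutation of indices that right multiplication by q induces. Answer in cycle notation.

(0 3 4)(1 5 6)(2 7 8)(9 11 10)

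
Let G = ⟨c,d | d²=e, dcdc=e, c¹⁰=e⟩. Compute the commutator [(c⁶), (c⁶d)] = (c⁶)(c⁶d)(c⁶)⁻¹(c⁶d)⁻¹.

[(c⁶), (c⁶d)] = (c⁶)·(c⁶d)·(c⁶)⁻¹·(c⁶d)⁻¹.
  (c⁶) · (c⁶d) = c²d
  (c²d) · (c⁴) = c⁸d
  (c⁸d) · (c⁶d) = c²

Answer: c²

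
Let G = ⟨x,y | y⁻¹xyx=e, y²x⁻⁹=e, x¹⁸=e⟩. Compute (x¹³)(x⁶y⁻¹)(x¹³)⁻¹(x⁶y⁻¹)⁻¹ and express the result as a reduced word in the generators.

[(x¹³), (x⁶y⁻¹)] = (x¹³)·(x⁶y⁻¹)·(x¹³)⁻¹·(x⁶y⁻¹)⁻¹.
  (x¹³) · (x⁶y⁻¹) = xy⁻¹
  (xy⁻¹) · (x⁵) = x⁵y
  (x⁵y) · (x⁶y) = x⁸

Answer: x⁸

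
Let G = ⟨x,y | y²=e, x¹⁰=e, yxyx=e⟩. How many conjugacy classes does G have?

The conjugacy classes (representative and size) are:
  [e] (size 1), [x] (size 2), [x²] (size 2), [x³] (size 2), [x⁴] (size 2), [x⁵] (size 1), [x²y] (size 5), [x³y] (size 5).
Class equation: 1 + 2 + 2 + 2 + 2 + 1 + 5 + 5 = 20 = |G|. So G has 8 conjugacy classes.

Answer: 8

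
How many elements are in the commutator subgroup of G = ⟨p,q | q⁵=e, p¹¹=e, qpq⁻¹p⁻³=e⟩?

G' = [G, G] is generated by all commutators. The generator-pair commutators are: [p, q] = p⁹.
The subgroup they normally generate is {e, p, p², p³, p⁴, p⁵, p⁶, p⁷, p⁸, p⁹, p¹⁰}, of order 11.
Check: |G/G'| = 55/11 = 5 is the order of the abelianisation.

Answer: 11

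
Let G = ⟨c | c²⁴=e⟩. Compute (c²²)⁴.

Compute successive powers of (c²²), reducing at each step:
  (c²²)²: (c²²) · c²² = c²⁰
  (c²²)³: (c²⁰) · c²² = c¹⁸
  (c²²)⁴: (c¹⁸) · c²² = c¹⁶

Answer: c¹⁶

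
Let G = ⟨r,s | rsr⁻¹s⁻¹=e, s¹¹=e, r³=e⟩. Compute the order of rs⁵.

Compute successive powers until reaching e:
  (rs⁵)¹ = rs⁵, (rs⁵)² = r²s¹⁰, (rs⁵)³ = s⁴, (rs⁵)⁴ = rs⁹, (rs⁵)⁵ = r²s³, (rs⁵)⁶ = s⁸, (rs⁵)⁷ = rs², (rs⁵)⁸ = r²s⁷, (rs⁵)⁹ = s, (rs⁵)¹⁰ = rs⁶, (rs⁵)¹¹ = r², (rs⁵)¹² = s⁵, (rs⁵)¹³ = rs¹⁰, (rs⁵)¹⁴ = r²s⁴, (rs⁵)¹⁵ = s⁹, (rs⁵)¹⁶ = rs³, (rs⁵)¹⁷ = r²s⁸, (rs⁵)¹⁸ = s², (rs⁵)¹⁹ = rs⁷, (rs⁵)²⁰ = r²s, (rs⁵)²¹ = s⁶, (rs⁵)²² = r, (rs⁵)²³ = r²s⁵, (rs⁵)²⁴ = s¹⁰, (rs⁵)²⁵ = rs⁴, (rs⁵)²⁶ = r²s⁹, (rs⁵)²⁷ = s³, (rs⁵)²⁸ = rs⁸, (rs⁵)²⁹ = r²s², (rs⁵)³⁰ = s⁷, (rs⁵)³¹ = rs, (rs⁵)³² = r²s⁶, (rs⁵)³³ = e.
The smallest positive k with (rs⁵)ᵏ = e is 33.

Answer: 33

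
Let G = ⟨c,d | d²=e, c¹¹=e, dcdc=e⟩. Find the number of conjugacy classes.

The conjugacy classes (representative and size) are:
  [e] (size 1), [c¹⁰] (size 2), [c²] (size 2), [c³] (size 2), [c⁷] (size 2), [c⁶] (size 2), [c²d] (size 11).
Class equation: 1 + 2 + 2 + 2 + 2 + 2 + 11 = 22 = |G|. So G has 7 conjugacy classes.

Answer: 7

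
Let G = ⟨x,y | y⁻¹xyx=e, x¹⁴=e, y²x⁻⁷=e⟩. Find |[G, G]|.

G' = [G, G] is generated by all commutators. The generator-pair commutators are: [x, y] = x².
The subgroup they normally generate is {e, x², x⁴, x⁶, x⁸, x¹⁰, x¹²}, of order 7.
Check: |G/G'| = 28/7 = 4 is the order of the abelianisation.

Answer: 7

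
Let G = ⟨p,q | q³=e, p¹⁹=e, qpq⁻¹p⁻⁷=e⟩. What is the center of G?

An element z ∈ Z(G) iff z commutes with every generator.
For example e is central: e·p = p = p·e; e·q = q = q·e.
Whereas p ∉ Z(G) since p·q = pq ≠ p⁷q = q·p.
Checking each of the 57 elements this way gives Z(G) = {e}, of order 1.

Answer: {e}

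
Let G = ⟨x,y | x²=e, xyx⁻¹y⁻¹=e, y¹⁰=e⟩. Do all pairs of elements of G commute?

Each pair of generators commutes: x·y = xy = y·x. Since the generators pairwise commute, every element of G commutes with every other, so G is abelian.

Answer: Yes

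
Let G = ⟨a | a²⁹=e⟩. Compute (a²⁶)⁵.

Compute successive powers of (a²⁶), reducing at each step:
  (a²⁶)²: (a²⁶) · a²⁶ = a²³
  (a²⁶)³: (a²³) · a²⁶ = a²⁰
  (a²⁶)⁴: (a²⁰) · a²⁶ = a¹⁷
  (a²⁶)⁵: (a¹⁷) · a²⁶ = a¹⁴

Answer: a¹⁴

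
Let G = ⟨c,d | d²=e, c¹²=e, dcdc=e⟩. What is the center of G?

An element z ∈ Z(G) iff z commutes with every generator.
For example c⁶ is central: (c⁶)·c = c⁷ = c·(c⁶); (c⁶)·d = c⁶d = d·(c⁶).
Whereas c ∉ Z(G) since c·d = cd ≠ c¹¹d = d·c.
Checking each of the 24 elements this way gives Z(G) = {e, c⁶}, of order 2.

Answer: {e, c⁶}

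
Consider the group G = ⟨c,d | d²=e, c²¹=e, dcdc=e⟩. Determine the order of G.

Enumerate words in the generators, reducing via the relations: the distinct elements are
  {c, d, e, cd, c², c³, c⁴, c⁵, c⁶, c⁷, c⁸, c⁹, c²d, c²⁰, c³d, c¹², c¹³, c¹¹, c¹⁰, c¹⁴, c¹⁵, c¹⁶, c¹⁷, c¹⁸, c¹⁹, c⁴d, c⁵d, c⁶d, c⁷d, c⁸d, c⁹d, c²⁰d, c¹²d, c¹³d, c¹¹d, c¹⁰d, c¹⁴d, c¹⁵d, c¹⁶d, c¹⁷d, c¹⁸d, c¹⁹d}.
No further products give new elements, so |G| = 42.

Answer: 42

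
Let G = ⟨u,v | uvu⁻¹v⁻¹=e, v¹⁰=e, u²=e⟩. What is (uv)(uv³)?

Compute (uv) · (uv³) by multiplying left to right and reducing via the relations at each step:
  (uv) · u = v
  v · v³ = v⁴

Answer: v⁴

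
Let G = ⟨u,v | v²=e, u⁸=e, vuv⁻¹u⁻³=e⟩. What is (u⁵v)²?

Compute successive powers of (u⁵v), reducing at each step:
  (u⁵v)²: (u⁵v) · u⁵ = u⁴v;   (u⁴v) · v = u⁴

Answer: u⁴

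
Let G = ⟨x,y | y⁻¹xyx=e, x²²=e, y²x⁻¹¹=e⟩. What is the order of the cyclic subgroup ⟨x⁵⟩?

|⟨x⁵⟩| equals the order of x⁵. Compute successive powers until reaching e:
  (x⁵)¹ = x⁵, (x⁵)² = x¹⁰, (x⁵)³ = x¹⁵, (x⁵)⁴ = x²⁰, (x⁵)⁵ = x³, (x⁵)⁶ = x⁸, (x⁵)⁷ = x¹³, (x⁵)⁸ = x¹⁸, (x⁵)⁹ = x, (x⁵)¹⁰ = x⁶, (x⁵)¹¹ = x¹¹, (x⁵)¹² = x¹⁶, (x⁵)¹³ = x²¹, (x⁵)¹⁴ = x⁴, (x⁵)¹⁵ = x⁹, (x⁵)¹⁶ = x¹⁴, (x⁵)¹⁷ = x¹⁹, (x⁵)¹⁸ = x², (x⁵)¹⁹ = x⁷, (x⁵)²⁰ = x¹², (x⁵)²¹ = x¹⁷, (x⁵)²² = e.
The smallest positive k with (x⁵)ᵏ = e is 22, so |⟨x⁵⟩| = 22.

Answer: 22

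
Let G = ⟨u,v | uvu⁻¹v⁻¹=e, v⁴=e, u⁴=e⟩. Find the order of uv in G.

Compute successive powers until reaching e:
  (uv)¹ = uv, (uv)² = u²v², (uv)³ = u³v³, (uv)⁴ = e.
The smallest positive k with (uv)ᵏ = e is 4.

Answer: 4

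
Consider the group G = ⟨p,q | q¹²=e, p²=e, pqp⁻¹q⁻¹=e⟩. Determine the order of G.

Enumerate words in the generators, reducing via the relations: the distinct elements are
  {e, p, q, pq, q², q³, q⁴, q⁵, q⁶, q⁷, q⁸, q⁹, pq², pq³, pq⁴, pq⁵, pq⁶, pq⁷, pq⁸, pq⁹, q¹¹, q¹⁰, pq¹¹, pq¹⁰}.
No further products give new elements, so |G| = 24.

Answer: 24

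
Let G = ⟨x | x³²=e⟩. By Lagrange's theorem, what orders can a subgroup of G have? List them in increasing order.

|G| = 32 = 2⁵. By Lagrange's theorem the order of any subgroup divides 32; the divisors of 32 are 1, 2, 4, 8, 16, 32.

Answer: 1, 2, 4, 8, 16, 32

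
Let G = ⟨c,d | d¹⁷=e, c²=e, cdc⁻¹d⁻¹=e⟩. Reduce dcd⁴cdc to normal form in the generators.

Multiply left to right, reducing at each step:
  d · c = cd
  (cd) · d⁴ = cd⁵
  (cd⁵) · c = d⁵
  (d⁵) · d = d⁶
  (d⁶) · c = cd⁶

Answer: cd⁶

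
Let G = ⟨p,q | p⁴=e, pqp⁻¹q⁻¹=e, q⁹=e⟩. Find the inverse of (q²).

The order of (q²) is 9 (smallest k with (q²)ᵏ = e), so (q²)⁻¹ = (q²)⁸ = q⁷.
Check: (q²) · (q⁷) → (q²) · q⁷ = e, giving e as required.

Answer: q⁷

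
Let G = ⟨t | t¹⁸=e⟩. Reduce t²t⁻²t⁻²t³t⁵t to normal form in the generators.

Multiply left to right, reducing at each step:
  (t²) · t⁻² = e
  e · t⁻² = t¹⁶
  (t¹⁶) · t³ = t
  t · t⁵ = t⁶
  (t⁶) · t = t⁷

Answer: t⁷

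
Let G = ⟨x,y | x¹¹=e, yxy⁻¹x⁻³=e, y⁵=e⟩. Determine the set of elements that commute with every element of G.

An element z ∈ Z(G) iff z commutes with every generator.
For example e is central: e·x = x = x·e; e·y = y = y·e.
Whereas x ∉ Z(G) since x·y = xy ≠ x³y = y·x.
Checking each of the 55 elements this way gives Z(G) = {e}, of order 1.

Answer: {e}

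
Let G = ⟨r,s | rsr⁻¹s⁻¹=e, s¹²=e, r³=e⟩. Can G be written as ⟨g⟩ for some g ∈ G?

|G| = 36, but the maximum element order in G is 12 < 36. No single element generates all of G, so G is not cyclic.

Answer: No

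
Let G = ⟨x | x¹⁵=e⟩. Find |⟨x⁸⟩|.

|⟨x⁸⟩| equals the order of x⁸. Compute successive powers until reaching e:
  (x⁸)¹ = x⁸, (x⁸)² = x, (x⁸)³ = x⁹, (x⁸)⁴ = x², (x⁸)⁵ = x¹⁰, (x⁸)⁶ = x³, (x⁸)⁷ = x¹¹, (x⁸)⁸ = x⁴, (x⁸)⁹ = x¹², (x⁸)¹⁰ = x⁵, (x⁸)¹¹ = x¹³, (x⁸)¹² = x⁶, (x⁸)¹³ = x¹⁴, (x⁸)¹⁴ = x⁷, (x⁸)¹⁵ = e.
The smallest positive k with (x⁸)ᵏ = e is 15, so |⟨x⁸⟩| = 15.

Answer: 15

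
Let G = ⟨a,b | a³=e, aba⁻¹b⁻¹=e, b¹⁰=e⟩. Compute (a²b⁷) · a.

Compute (a²b⁷) · a by multiplying left to right and reducing via the relations at each step:
  (a²b⁷) · a = b⁷

Answer: b⁷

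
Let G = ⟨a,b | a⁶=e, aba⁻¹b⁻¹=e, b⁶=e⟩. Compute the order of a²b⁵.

Compute successive powers until reaching e:
  (a²b⁵)¹ = a²b⁵, (a²b⁵)² = a⁴b⁴, (a²b⁵)³ = b³, (a²b⁵)⁴ = a²b², (a²b⁵)⁵ = a⁴b, (a²b⁵)⁶ = e.
The smallest positive k with (a²b⁵)ᵏ = e is 6.

Answer: 6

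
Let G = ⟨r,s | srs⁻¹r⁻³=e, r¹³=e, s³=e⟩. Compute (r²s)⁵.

Compute successive powers of (r²s), reducing at each step:
  (r²s)²: (r²s) · r² = r⁸s;   (r⁸s) · s = r⁸s²
  (r²s)³: (r⁸s²) · r² = s²;   (s²) · s = e
  (r²s)⁴: e · r² = r²;   (r²) · s = r²s
  (r²s)⁵: (r²s) · r² = r⁸s;   (r⁸s) · s = r⁸s²

Answer: r⁸s²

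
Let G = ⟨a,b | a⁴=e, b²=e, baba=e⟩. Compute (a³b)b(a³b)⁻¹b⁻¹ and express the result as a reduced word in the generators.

[(a³b), b] = (a³b)·b·(a³b)⁻¹·b⁻¹.
  (a³b) · b = a³
  (a³) · (a³b) = a²b
  (a²b) · b = a²

Answer: a²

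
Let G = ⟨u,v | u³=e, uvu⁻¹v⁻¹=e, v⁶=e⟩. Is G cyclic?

|G| = 18, but the maximum element order in G is 6 < 18. No single element generates all of G, so G is not cyclic.

Answer: No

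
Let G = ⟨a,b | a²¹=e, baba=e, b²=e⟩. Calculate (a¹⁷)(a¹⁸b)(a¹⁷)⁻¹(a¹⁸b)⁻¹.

[(a¹⁷), (a¹⁸b)] = (a¹⁷)·(a¹⁸b)·(a¹⁷)⁻¹·(a¹⁸b)⁻¹.
  (a¹⁷) · (a¹⁸b) = a¹⁴b
  (a¹⁴b) · (a⁴) = a¹⁰b
  (a¹⁰b) · (a¹⁸b) = a¹³

Answer: a¹³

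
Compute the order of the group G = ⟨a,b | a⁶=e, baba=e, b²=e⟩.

Enumerate words in the generators, reducing via the relations: the distinct elements are
  {a, b, e, ab, a², a³, a⁴, a⁵, a²b, a³b, a⁴b, a⁵b}.
No further products give new elements, so |G| = 12.

Answer: 12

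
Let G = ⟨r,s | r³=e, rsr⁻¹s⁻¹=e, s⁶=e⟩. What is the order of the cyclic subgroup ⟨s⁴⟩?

|⟨s⁴⟩| equals the order of s⁴. Compute successive powers until reaching e:
  (s⁴)¹ = s⁴, (s⁴)² = s², (s⁴)³ = e.
The smallest positive k with (s⁴)ᵏ = e is 3, so |⟨s⁴⟩| = 3.

Answer: 3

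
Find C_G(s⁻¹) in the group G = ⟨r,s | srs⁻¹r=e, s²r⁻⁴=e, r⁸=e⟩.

⟨s⁻¹⟩ ⊆ C_G(s⁻¹) since powers of s⁻¹ commute with s⁻¹; so |C_G(s⁻¹)| ≥ |⟨s⁻¹⟩| = 4.
By orbit–stabilizer, |C_G(s⁻¹)| = |G| / |conj. class of s⁻¹| = 16 / 4 = 4.
The 4 elements commuting with s⁻¹ are {e, r⁴, s, s⁻¹}.

Answer: {e, r⁴, s, s⁻¹}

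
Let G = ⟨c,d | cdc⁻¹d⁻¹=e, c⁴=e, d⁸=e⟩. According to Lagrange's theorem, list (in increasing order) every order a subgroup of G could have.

|G| = 32 = 2⁵. By Lagrange's theorem the order of any subgroup divides 32; the divisors of 32 are 1, 2, 4, 8, 16, 32.

Answer: 1, 2, 4, 8, 16, 32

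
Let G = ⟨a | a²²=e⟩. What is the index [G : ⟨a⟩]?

First find ord(a) by computing successive powers:
  a¹ = a, a² = a², a³ = a³, a⁴ = a⁴, a⁵ = a⁵, a⁶ = a⁶, a⁷ = a⁷, a⁸ = a⁸, a⁹ = a⁹, a¹⁰ = a¹⁰, a¹¹ = a¹¹, a¹² = a¹², a¹³ = a¹³, a¹⁴ = a¹⁴, a¹⁵ = a¹⁵, a¹⁶ = a¹⁶, a¹⁷ = a¹⁷, a¹⁸ = a¹⁸, a¹⁹ = a¹⁹, a²⁰ = a²⁰, a²¹ = a²¹, a²² = e.
So |⟨a⟩| = ord(a) = 22. With |G| = 22, by Lagrange [G : ⟨a⟩] = 22/22 = 1.

Answer: 1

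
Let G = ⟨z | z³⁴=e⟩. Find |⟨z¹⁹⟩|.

|⟨z¹⁹⟩| equals the order of z¹⁹. Compute successive powers until reaching e:
  (z¹⁹)¹ = z¹⁹, (z¹⁹)² = z⁴, (z¹⁹)³ = z²³, (z¹⁹)⁴ = z⁸, (z¹⁹)⁵ = z²⁷, (z¹⁹)⁶ = z¹², (z¹⁹)⁷ = z³¹, (z¹⁹)⁸ = z¹⁶, (z¹⁹)⁹ = z, (z¹⁹)¹⁰ = z²⁰, (z¹⁹)¹¹ = z⁵, (z¹⁹)¹² = z²⁴, (z¹⁹)¹³ = z⁹, (z¹⁹)¹⁴ = z²⁸, (z¹⁹)¹⁵ = z¹³, (z¹⁹)¹⁶ = z³², (z¹⁹)¹⁷ = z¹⁷, (z¹⁹)¹⁸ = z², (z¹⁹)¹⁹ = z²¹, (z¹⁹)²⁰ = z⁶, (z¹⁹)²¹ = z²⁵, (z¹⁹)²² = z¹⁰, (z¹⁹)²³ = z²⁹, (z¹⁹)²⁴ = z¹⁴, (z¹⁹)²⁵ = z³³, (z¹⁹)²⁶ = z¹⁸, (z¹⁹)²⁷ = z³, (z¹⁹)²⁸ = z²², (z¹⁹)²⁹ = z⁷, (z¹⁹)³⁰ = z²⁶, (z¹⁹)³¹ = z¹¹, (z¹⁹)³² = z³⁰, (z¹⁹)³³ = z¹⁵, (z¹⁹)³⁴ = e.
The smallest positive k with (z¹⁹)ᵏ = e is 34, so |⟨z¹⁹⟩| = 34.

Answer: 34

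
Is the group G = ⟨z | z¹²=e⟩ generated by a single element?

|G| = 12. The element z has order 12 (its powers give 12 distinct elements), so ⟨z⟩ = G and G is cyclic.

Answer: Yes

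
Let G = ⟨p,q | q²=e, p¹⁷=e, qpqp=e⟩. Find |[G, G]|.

G' = [G, G] is generated by all commutators. The generator-pair commutators are: [p, q] = p².
The subgroup they normally generate is {e, p, p², p³, p⁴, p⁵, p⁶, p⁷, p⁸, p⁹, p¹⁰, p¹¹, p¹², p¹³, p¹⁴, p¹⁵, p¹⁶}, of order 17.
Check: |G/G'| = 34/17 = 2 is the order of the abelianisation.

Answer: 17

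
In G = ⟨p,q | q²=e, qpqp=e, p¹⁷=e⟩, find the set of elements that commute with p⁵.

⟨p⁵⟩ ⊆ C_G(p⁵) since powers of p⁵ commute with p⁵; so |C_G(p⁵)| ≥ |⟨p⁵⟩| = 17.
By orbit–stabilizer, |C_G(p⁵)| = |G| / |conj. class of p⁵| = 34 / 2 = 17.
The 17 elements commuting with p⁵ are {e, p, p², p³, p⁴, p⁵, p⁶, p⁷, p⁸, p⁹, p¹⁰, p¹¹, p¹², p¹³, p¹⁴, p¹⁵, p¹⁶}.

Answer: {e, p, p², p³, p⁴, p⁵, p⁶, p⁷, p⁸, p⁹, p¹⁰, p¹¹, p¹², p¹³, p¹⁴, p¹⁵, p¹⁶}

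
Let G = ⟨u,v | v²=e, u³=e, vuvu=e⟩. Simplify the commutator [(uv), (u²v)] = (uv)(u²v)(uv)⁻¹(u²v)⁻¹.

[(uv), (u²v)] = (uv)·(u²v)·(uv)⁻¹·(u²v)⁻¹.
  (uv) · (u²v) = u²
  (u²) · (uv) = v
  v · (u²v) = u

Answer: u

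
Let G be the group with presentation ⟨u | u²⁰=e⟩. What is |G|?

G is generated by a single element, so G is cyclic. The relator gives u²⁰ = e and no smaller power is forced to be e, so the 20 powers {e, u, u², u³, u⁴, u⁵, u⁶, u⁷, u⁸, u⁹, u¹², u¹³, u¹¹, u¹⁰, u¹⁴, u¹⁵, u¹⁶, u¹⁷, u¹⁸, u¹⁹} are distinct. Hence |G| = 20.

Answer: 20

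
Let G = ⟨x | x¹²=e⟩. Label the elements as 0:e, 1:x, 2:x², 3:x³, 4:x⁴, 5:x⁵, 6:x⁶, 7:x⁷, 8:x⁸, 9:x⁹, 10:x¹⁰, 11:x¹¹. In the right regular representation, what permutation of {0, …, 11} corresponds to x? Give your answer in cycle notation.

(0 1 2 3 4 5 6 7 8 9 10 11)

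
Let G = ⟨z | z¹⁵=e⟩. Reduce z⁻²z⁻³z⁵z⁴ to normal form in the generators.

Multiply left to right, reducing at each step:
  (z¹³) · z⁻³ = z¹⁰
  (z¹⁰) · z⁵ = e
  e · z⁴ = z⁴

Answer: z⁴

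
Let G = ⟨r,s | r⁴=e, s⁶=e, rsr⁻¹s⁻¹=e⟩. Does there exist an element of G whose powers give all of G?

|G| = 24, but the maximum element order in G is 12 < 24. No single element generates all of G, so G is not cyclic.

Answer: No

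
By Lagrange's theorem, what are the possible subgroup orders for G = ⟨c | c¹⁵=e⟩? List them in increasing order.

|G| = 15 = 3 · 5. By Lagrange's theorem the order of any subgroup divides 15; the divisors of 15 are 1, 3, 5, 15.

Answer: 1, 3, 5, 15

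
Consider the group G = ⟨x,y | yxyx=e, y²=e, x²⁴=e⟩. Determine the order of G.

Enumerate words in the generators, reducing via the relations: the distinct elements are
  {e, x, y, xy, x², x³, x⁴, x⁵, x⁶, x⁷, x⁸, x⁹, x²y, x²², x²³, x²¹, x²⁰, x³y, x¹², x¹³, x¹¹, x¹⁰, x¹⁴, x¹⁵, x¹⁶, x¹⁷, x¹⁸, x¹⁹, x⁴y, x⁵y, x⁶y, x⁷y, x⁸y, x⁹y, x²²y, x²³y, x²¹y, x²⁰y, x¹²y, x¹³y, x¹¹y, x¹⁰y, x¹⁴y, x¹⁵y, x¹⁶y, x¹⁷y, x¹⁸y, x¹⁹y}.
No further products give new elements, so |G| = 48.

Answer: 48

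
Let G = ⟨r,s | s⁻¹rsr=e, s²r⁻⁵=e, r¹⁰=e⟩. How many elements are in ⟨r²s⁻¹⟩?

|⟨r²s⁻¹⟩| equals the order of r²s⁻¹. Compute successive powers until reaching e:
  (r²s⁻¹)¹ = r²s⁻¹, (r²s⁻¹)² = r⁵, (r²s⁻¹)³ = r²s, (r²s⁻¹)⁴ = e.
The smallest positive k with (r²s⁻¹)ᵏ = e is 4, so |⟨r²s⁻¹⟩| = 4.

Answer: 4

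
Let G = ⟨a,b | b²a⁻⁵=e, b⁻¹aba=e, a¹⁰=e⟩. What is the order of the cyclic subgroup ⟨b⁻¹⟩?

|⟨b⁻¹⟩| equals the order of b⁻¹. Compute successive powers until reaching e:
  (b⁻¹)¹ = b⁻¹, (b⁻¹)² = a⁵, (b⁻¹)³ = b, (b⁻¹)⁴ = e.
The smallest positive k with (b⁻¹)ᵏ = e is 4, so |⟨b⁻¹⟩| = 4.

Answer: 4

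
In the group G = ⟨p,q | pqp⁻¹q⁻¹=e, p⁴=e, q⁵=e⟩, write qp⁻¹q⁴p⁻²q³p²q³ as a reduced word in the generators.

Multiply left to right, reducing at each step:
  q · p⁻¹ = p³q
  (p³q) · q⁴ = p³
  (p³) · p⁻² = p
  p · q³ = pq³
  (pq³) · p² = p³q³
  (p³q³) · q³ = p³q

Answer: p³q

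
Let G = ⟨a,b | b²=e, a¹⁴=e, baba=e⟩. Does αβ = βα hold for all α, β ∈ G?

a·b = ab but b·a = a¹³b, so a·b ≠ b·a and G is not abelian.

Answer: No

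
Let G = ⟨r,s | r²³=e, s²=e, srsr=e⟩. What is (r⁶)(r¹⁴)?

Compute (r⁶) · (r¹⁴) by multiplying left to right and reducing via the relations at each step:
  (r⁶) · r¹⁴ = r²⁰

Answer: r²⁰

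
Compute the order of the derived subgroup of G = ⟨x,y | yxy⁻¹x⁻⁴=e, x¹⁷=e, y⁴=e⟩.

G' = [G, G] is generated by all commutators. The generator-pair commutators are: [x, y] = x¹⁴.
The subgroup they normally generate is {e, x, x², x³, x⁴, x⁵, x⁶, x⁷, x⁸, x⁹, x¹⁰, x¹¹, x¹², x¹³, x¹⁴, x¹⁵, x¹⁶}, of order 17.
Check: |G/G'| = 68/17 = 4 is the order of the abelianisation.

Answer: 17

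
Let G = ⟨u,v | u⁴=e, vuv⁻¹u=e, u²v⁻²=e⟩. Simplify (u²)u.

Compute (u²) · u by multiplying left to right and reducing via the relations at each step:
  (u²) · u = u³

Answer: u³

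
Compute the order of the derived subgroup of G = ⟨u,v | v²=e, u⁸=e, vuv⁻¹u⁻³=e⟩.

G' = [G, G] is generated by all commutators. The generator-pair commutators are: [u, v] = u⁶.
The subgroup they normally generate is {e, u², u⁴, u⁶}, of order 4.
Check: |G/G'| = 16/4 = 4 is the order of the abelianisation.

Answer: 4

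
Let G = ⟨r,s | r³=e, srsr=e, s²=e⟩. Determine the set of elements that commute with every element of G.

An element z ∈ Z(G) iff z commutes with every generator.
For example e is central: e·r = r = r·e; e·s = s = s·e.
Whereas r ∉ Z(G) since r·s = rs ≠ r²s = s·r.
Checking each of the 6 elements this way gives Z(G) = {e}, of order 1.

Answer: {e}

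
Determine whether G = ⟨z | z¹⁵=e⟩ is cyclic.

|G| = 15. The element z has order 15 (its powers give 15 distinct elements), so ⟨z⟩ = G and G is cyclic.

Answer: Yes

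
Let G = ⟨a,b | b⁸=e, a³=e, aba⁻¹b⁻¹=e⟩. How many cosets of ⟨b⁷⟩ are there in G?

First find ord(b⁷) by computing successive powers:
  (b⁷)¹ = b⁷, (b⁷)² = b⁶, (b⁷)³ = b⁵, (b⁷)⁴ = b⁴, (b⁷)⁵ = b³, (b⁷)⁶ = b², (b⁷)⁷ = b, (b⁷)⁸ = e.
So |⟨b⁷⟩| = ord(b⁷) = 8. With |G| = 24, by Lagrange [G : ⟨b⁷⟩] = 24/8 = 3.

Answer: 3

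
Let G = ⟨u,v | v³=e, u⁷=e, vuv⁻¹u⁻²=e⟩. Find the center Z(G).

An element z ∈ Z(G) iff z commutes with every generator.
For example e is central: e·u = u = u·e; e·v = v = v·e.
Whereas u ∉ Z(G) since u·v = uv ≠ u²v = v·u.
Checking each of the 21 elements this way gives Z(G) = {e}, of order 1.

Answer: {e}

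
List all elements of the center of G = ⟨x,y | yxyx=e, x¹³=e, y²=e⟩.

An element z ∈ Z(G) iff z commutes with every generator.
For example e is central: e·x = x = x·e; e·y = y = y·e.
Whereas x ∉ Z(G) since x·y = xy ≠ x¹²y = y·x.
Checking each of the 26 elements this way gives Z(G) = {e}, of order 1.

Answer: {e}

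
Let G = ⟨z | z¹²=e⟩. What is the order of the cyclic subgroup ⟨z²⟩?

|⟨z²⟩| equals the order of z². Compute successive powers until reaching e:
  (z²)¹ = z², (z²)² = z⁴, (z²)³ = z⁶, (z²)⁴ = z⁸, (z²)⁵ = z¹⁰, (z²)⁶ = e.
The smallest positive k with (z²)ᵏ = e is 6, so |⟨z²⟩| = 6.

Answer: 6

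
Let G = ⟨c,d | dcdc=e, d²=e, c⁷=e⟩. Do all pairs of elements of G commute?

c·d = cd but d·c = c⁶d, so c·d ≠ d·c and G is not abelian.

Answer: No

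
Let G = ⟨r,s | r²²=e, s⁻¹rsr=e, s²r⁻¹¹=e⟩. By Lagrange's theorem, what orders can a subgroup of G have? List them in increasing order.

|G| = 44 = 2² · 11. By Lagrange's theorem the order of any subgroup divides 44; the divisors of 44 are 1, 2, 4, 11, 22, 44.

Answer: 1, 2, 4, 11, 22, 44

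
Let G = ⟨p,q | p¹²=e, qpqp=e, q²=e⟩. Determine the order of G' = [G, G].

G' = [G, G] is generated by all commutators. The generator-pair commutators are: [p, q] = p².
The subgroup they normally generate is {e, p², p⁴, p⁶, p⁸, p¹⁰}, of order 6.
Check: |G/G'| = 24/6 = 4 is the order of the abelianisation.

Answer: 6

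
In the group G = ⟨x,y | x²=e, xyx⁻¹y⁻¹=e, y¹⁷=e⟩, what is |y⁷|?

Compute successive powers until reaching e:
  (y⁷)¹ = y⁷, (y⁷)² = y¹⁴, (y⁷)³ = y⁴, (y⁷)⁴ = y¹¹, (y⁷)⁵ = y, (y⁷)⁶ = y⁸, (y⁷)⁷ = y¹⁵, (y⁷)⁸ = y⁵, (y⁷)⁹ = y¹², (y⁷)¹⁰ = y², (y⁷)¹¹ = y⁹, (y⁷)¹² = y¹⁶, (y⁷)¹³ = y⁶, (y⁷)¹⁴ = y¹³, (y⁷)¹⁵ = y³, (y⁷)¹⁶ = y¹⁰, (y⁷)¹⁷ = e.
The smallest positive k with (y⁷)ᵏ = e is 17.

Answer: 17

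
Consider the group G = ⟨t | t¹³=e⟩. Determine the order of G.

G is generated by a single element, so G is cyclic. The relator gives t¹³ = e and no smaller power is forced to be e, so the 13 powers {e, t, t², t³, t⁴, t⁵, t⁶, t⁷, t⁸, t⁹, t¹², t¹¹, t¹⁰} are distinct. Hence |G| = 13.

Answer: 13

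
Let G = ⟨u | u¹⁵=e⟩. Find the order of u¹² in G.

Compute successive powers until reaching e:
  (u¹²)¹ = u¹², (u¹²)² = u⁹, (u¹²)³ = u⁶, (u¹²)⁴ = u³, (u¹²)⁵ = e.
The smallest positive k with (u¹²)ᵏ = e is 5.

Answer: 5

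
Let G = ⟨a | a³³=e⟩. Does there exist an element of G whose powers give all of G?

|G| = 33. The element a has order 33 (its powers give 33 distinct elements), so ⟨a⟩ = G and G is cyclic.

Answer: Yes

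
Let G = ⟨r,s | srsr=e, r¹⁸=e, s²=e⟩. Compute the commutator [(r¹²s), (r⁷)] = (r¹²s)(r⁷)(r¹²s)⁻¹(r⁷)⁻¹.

[(r¹²s), (r⁷)] = (r¹²s)·(r⁷)·(r¹²s)⁻¹·(r⁷)⁻¹.
  (r¹²s) · (r⁷) = r⁵s
  (r⁵s) · (r¹²s) = r¹¹
  (r¹¹) · (r¹¹) = r⁴

Answer: r⁴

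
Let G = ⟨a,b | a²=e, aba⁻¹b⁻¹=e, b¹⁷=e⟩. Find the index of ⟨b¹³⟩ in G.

First find ord(b¹³) by computing successive powers:
  (b¹³)¹ = b¹³, (b¹³)² = b⁹, (b¹³)³ = b⁵, (b¹³)⁴ = b, (b¹³)⁵ = b¹⁴, (b¹³)⁶ = b¹⁰, (b¹³)⁷ = b⁶, (b¹³)⁸ = b², (b¹³)⁹ = b¹⁵, (b¹³)¹⁰ = b¹¹, (b¹³)¹¹ = b⁷, (b¹³)¹² = b³, (b¹³)¹³ = b¹⁶, (b¹³)¹⁴ = b¹², (b¹³)¹⁵ = b⁸, (b¹³)¹⁶ = b⁴, (b¹³)¹⁷ = e.
So |⟨b¹³⟩| = ord(b¹³) = 17. With |G| = 34, by Lagrange [G : ⟨b¹³⟩] = 34/17 = 2.

Answer: 2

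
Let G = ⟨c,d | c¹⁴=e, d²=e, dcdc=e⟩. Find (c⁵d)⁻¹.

The order of (c⁵d) is 2 (smallest k with (c⁵d)ᵏ = e), so (c⁵d)⁻¹ = (c⁵d)¹ = c⁵d.
Check: (c⁵d) · (c⁵d) → (c⁵d) · c⁵ = d;   d · d = e, giving e as required.

Answer: c⁵d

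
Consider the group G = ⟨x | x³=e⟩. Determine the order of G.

G is generated by a single element, so G is cyclic. The relator gives x³ = e and no smaller power is forced to be e, so the 3 powers {e, x, x²} are distinct. Hence |G| = 3.

Answer: 3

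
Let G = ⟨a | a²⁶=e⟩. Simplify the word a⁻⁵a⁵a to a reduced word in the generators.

Multiply left to right, reducing at each step:
  (a²¹) · a⁵ = e
  e · a = a

Answer: a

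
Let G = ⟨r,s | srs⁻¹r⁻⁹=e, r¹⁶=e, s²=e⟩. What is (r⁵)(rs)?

Compute (r⁵) · (rs) by multiplying left to right and reducing via the relations at each step:
  (r⁵) · r = r⁶
  (r⁶) · s = r⁶s

Answer: r⁶s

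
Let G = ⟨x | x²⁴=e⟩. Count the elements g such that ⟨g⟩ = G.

G is cyclic of order 24. An element generates G iff its order is 24, and a cyclic group of order 24 has exactly φ(24) = 8 such elements.

Answer: 8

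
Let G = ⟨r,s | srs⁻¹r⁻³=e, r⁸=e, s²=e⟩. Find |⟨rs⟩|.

|⟨rs⟩| equals the order of rs. Compute successive powers until reaching e:
  (rs)¹ = rs, (rs)² = r⁴, (rs)³ = r⁵s, (rs)⁴ = e.
The smallest positive k with (rs)ᵏ = e is 4, so |⟨rs⟩| = 4.

Answer: 4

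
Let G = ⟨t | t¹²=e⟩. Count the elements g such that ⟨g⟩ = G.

G is cyclic of order 12. An element generates G iff its order is 12, and a cyclic group of order 12 has exactly φ(12) = 4 such elements.

Answer: 4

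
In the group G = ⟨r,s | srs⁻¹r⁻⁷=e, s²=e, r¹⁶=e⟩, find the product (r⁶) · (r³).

Compute (r⁶) · (r³) by multiplying left to right and reducing via the relations at each step:
  (r⁶) · r³ = r⁹

Answer: r⁹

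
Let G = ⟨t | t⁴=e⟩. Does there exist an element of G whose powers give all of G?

|G| = 4. The element t has order 4 (its powers give 4 distinct elements), so ⟨t⟩ = G and G is cyclic.

Answer: Yes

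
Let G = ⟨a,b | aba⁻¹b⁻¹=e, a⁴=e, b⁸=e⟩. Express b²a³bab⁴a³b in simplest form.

Multiply left to right, reducing at each step:
  (b²) · a³ = a³b²
  (a³b²) · b = a³b³
  (a³b³) · a = b³
  (b³) · b⁴ = b⁷
  (b⁷) · a³ = a³b⁷
  (a³b⁷) · b = a³

Answer: a³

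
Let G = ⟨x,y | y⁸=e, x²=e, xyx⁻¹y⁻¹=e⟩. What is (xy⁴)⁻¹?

The order of (xy⁴) is 2 (smallest k with (xy⁴)ᵏ = e), so (xy⁴)⁻¹ = (xy⁴)¹ = xy⁴.
Check: (xy⁴) · (xy⁴) → (xy⁴) · x = y⁴;   (y⁴) · y⁴ = e, giving e as required.

Answer: xy⁴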